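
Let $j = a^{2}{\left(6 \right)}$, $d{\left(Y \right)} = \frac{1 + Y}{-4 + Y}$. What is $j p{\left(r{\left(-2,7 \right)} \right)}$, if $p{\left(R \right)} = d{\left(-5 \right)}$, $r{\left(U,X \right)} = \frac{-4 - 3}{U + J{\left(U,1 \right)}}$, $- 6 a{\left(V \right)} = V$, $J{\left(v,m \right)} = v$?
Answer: $\frac{4}{9} \approx 0.44444$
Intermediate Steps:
$a{\left(V \right)} = - \frac{V}{6}$
$d{\left(Y \right)} = \frac{1 + Y}{-4 + Y}$
$r{\left(U,X \right)} = - \frac{7}{2 U}$ ($r{\left(U,X \right)} = \frac{-4 - 3}{U + U} = - \frac{7}{2 U}$)
$j = 1$ ($j = \left(\left(- \frac{1}{6}\right) 6\right)^{2} = \left(-1\right)^{2} = 1$)
$p{\left(R \right)} = \frac{4}{9}$ ($p{\left(R \right)} = \frac{1 - 5}{-4 - 5} = \frac{1}{-9} \left(-4\right) = \left(- \frac{1}{9}\right) \left(-4\right) = \frac{4}{9}$)
$j p{\left(r{\left(-2,7 \right)} \right)} = 1 \cdot \frac{4}{9} = \frac{4}{9}$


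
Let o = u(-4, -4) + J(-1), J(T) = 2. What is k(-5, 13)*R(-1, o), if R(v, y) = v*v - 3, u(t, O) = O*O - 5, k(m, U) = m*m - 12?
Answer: -26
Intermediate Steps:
k(m, U) = -12 + m² (k(m, U) = m² - 12 = -12 + m²)
u(t, O) = -5 + O² (u(t, O) = O² - 5 = -5 + O²)
o = 13 (o = (-5 + (-4)²) + 2 = (-5 + 16) + 2 = 11 + 2 = 13)
R(v, y) = -3 + v² (R(v, y) = v² - 3 = -3 + v²)
k(-5, 13)*R(-1, o) = (-12 + (-5)²)*(-3 + (-1)²) = (-12 + 25)*(-3 + 1) = 13*(-2) = -26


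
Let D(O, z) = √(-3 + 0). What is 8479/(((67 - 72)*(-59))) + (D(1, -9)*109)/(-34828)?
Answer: 8479/295 - 109*I*√3/34828 ≈ 28.742 - 0.0054207*I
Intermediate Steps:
D(O, z) = I*√3 (D(O, z) = √(-3) = I*√3)
8479/(((67 - 72)*(-59))) + (D(1, -9)*109)/(-34828) = 8479/(((67 - 72)*(-59))) + ((I*√3)*109)/(-34828) = 8479/((-5*(-59))) + (109*I*√3)*(-1/34828) = 8479/295 - 109*I*√3/34828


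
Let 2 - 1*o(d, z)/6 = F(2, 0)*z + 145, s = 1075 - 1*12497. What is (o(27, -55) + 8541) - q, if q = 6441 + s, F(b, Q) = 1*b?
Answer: 13324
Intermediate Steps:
F(b, Q) = b
s = -11422 (s = 1075 - 12497 = -11422)
o(d, z) = -858 - 12*z (o(d, z) = 12 - 6*(2*z + 145) = 12 - 6*(145 + 2*z) = 12 + (-870 - 12*z) = -858 - 12*z)
q = -4981 (q = 6441 - 11422 = -4981)
(o(27, -55) + 8541) - q = ((-858 - 12*(-55)) + 8541) - 1*(-4981) = ((-858 + 660) + 8541) + 4981 = (-198 + 8541) + 4981 = 8343 + 4981 = 13324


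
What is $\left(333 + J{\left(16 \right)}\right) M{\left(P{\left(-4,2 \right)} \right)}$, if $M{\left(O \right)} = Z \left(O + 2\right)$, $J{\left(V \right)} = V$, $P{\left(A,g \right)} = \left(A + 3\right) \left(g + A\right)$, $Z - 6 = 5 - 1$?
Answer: $13960$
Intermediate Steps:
$Z = 10$ ($Z = 6 + \left(5 - 1\right) = 6 + 4 = 10$)
$P{\left(A,g \right)} = \left(3 + A\right) \left(A + g\right)$
$M{\left(O \right)} = 20 + 10 O$ ($M{\left(O \right)} = 10 \left(O + 2\right) = 10 \left(2 + O\right) = 20 + 10 O$)
$\left(333 + J{\left(16 \right)}\right) M{\left(P{\left(-4,2 \right)} \right)} = \left(333 + 16\right) \left(20 + 10 \left(\left(-4\right)^{2} + 3 \left(-4\right) + 3 \cdot 2 - 8\right)\right) = 349 \left(20 + 10 \left(16 - 12 + 6 - 8\right)\right) = 349 \left(20 + 10 \cdot 2\right) = 349 \left(20 + 20\right) = 349 \cdot 40 = 13960$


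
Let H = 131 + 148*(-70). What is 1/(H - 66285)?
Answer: -1/76514 ≈ -1.3069e-5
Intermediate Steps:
H = -10229 (H = 131 - 10360 = -10229)
1/(H - 66285) = 1/(-10229 - 66285) = 1/(-76514) = -1/76514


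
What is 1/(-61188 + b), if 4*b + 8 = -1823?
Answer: -4/246583 ≈ -1.6222e-5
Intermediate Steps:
b = -1831/4 (b = -2 + (¼)*(-1823) = -2 - 1823/4 = -1831/4 ≈ -457.75)
1/(-61188 + b) = 1/(-61188 - 1831/4) = 1/(-246583/4) = -4/246583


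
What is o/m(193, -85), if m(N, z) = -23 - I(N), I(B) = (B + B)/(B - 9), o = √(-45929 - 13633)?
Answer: -276*I*√6618/2309 ≈ -9.7241*I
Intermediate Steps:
o = 3*I*√6618 (o = √(-59562) = 3*I*√6618 ≈ 244.05*I)
I(B) = 2*B/(-9 + B) (I(B) = (2*B)/(-9 + B) = 2*B/(-9 + B))
m(N, z) = -23 - 2*N/(-9 + N)
o/m(193, -85) = (3*I*√6618)/(((207 - 25*193)/(-9 + 193))) = (3*I*√6618)/(((207 - 4825)/184)) = (3*I*√6618)/(((1/184)*(-4618))) = (3*I*√6618)/(-2309/92) = (3*I*√6618)*(-92/2309) = -276*I*√6618/2309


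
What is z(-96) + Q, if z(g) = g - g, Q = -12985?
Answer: -12985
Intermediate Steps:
z(g) = 0
z(-96) + Q = 0 - 12985 = -12985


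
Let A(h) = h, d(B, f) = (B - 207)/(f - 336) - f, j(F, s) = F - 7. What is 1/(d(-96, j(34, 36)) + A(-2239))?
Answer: -103/233297 ≈ -0.00044150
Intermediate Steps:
j(F, s) = -7 + F
d(B, f) = -f + (-207 + B)/(-336 + f) (d(B, f) = (-207 + B)/(-336 + f) - f = -f + (-207 + B)/(-336 + f))
1/(d(-96, j(34, 36)) + A(-2239)) = 1/((-207 - 96 - (-7 + 34)² + 336*(-7 + 34))/(-336 + (-7 + 34)) - 2239) = 1/((-207 - 96 - 1*27² + 336*27)/(-336 + 27) - 2239) = 1/((-207 - 96 - 1*729 + 9072)/(-309) - 2239) = 1/(-(-207 - 96 - 729 + 9072)/309 - 2239) = 1/(-1/309*8040 - 2239) = 1/(-2680/103 - 2239) = 1/(-233297/103) = -103/233297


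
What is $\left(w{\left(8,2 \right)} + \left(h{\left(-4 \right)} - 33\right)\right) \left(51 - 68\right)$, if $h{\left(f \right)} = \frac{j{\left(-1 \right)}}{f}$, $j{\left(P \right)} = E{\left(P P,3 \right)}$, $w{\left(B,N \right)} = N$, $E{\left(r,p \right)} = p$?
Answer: $\frac{2159}{4} \approx 539.75$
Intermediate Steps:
$j{\left(P \right)} = 3$
$h{\left(f \right)} = \frac{3}{f}$
$\left(w{\left(8,2 \right)} + \left(h{\left(-4 \right)} - 33\right)\right) \left(51 - 68\right) = \left(2 - \left(33 - \frac{3}{-4}\right)\right) \left(51 - 68\right) = \left(2 + \left(3 \left(- \frac{1}{4}\right) - 33\right)\right) \left(51 - 68\right) = \left(2 - \frac{135}{4}\right) \left(-17\right) = \left(- \frac{127}{4}\right) \left(-17\right) = \frac{2159}{4}$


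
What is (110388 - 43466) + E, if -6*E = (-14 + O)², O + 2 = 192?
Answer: 185278/3 ≈ 61759.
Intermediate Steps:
O = 190 (O = -2 + 192 = 190)
E = -15488/3 (E = -(-14 + 190)²/6 = -⅙*176² = -⅙*30976 = -15488/3 ≈ -5162.7)
(110388 - 43466) + E = (110388 - 43466) - 15488/3 = 66922 - 15488/3 = 185278/3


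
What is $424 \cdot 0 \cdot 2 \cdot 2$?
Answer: $0$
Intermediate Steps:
$424 \cdot 0 \cdot 2 \cdot 2 = 424 \cdot 0 \cdot 2 = 424 \cdot 0 = 0$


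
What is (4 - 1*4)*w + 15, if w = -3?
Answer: 15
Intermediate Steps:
(4 - 1*4)*w + 15 = (4 - 1*4)*(-3) + 15 = (4 - 4)*(-3) + 15 = 0*(-3) + 15 = 0 + 15 = 15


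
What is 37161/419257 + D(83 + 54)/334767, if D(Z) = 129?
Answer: 4164786880/46784469373 ≈ 0.089021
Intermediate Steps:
37161/419257 + D(83 + 54)/334767 = 37161/419257 + 129/334767 = 37161*(1/419257) + 129*(1/334767) = 37161/419257 + 43/111589 = 4164786880/46784469373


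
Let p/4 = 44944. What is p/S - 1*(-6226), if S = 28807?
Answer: 179532158/28807 ≈ 6232.2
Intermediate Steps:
p = 179776 (p = 4*44944 = 179776)
p/S - 1*(-6226) = 179776/28807 - 1*(-6226) = 179776*(1/28807) + 6226 = 179776/28807 + 6226 = 179532158/28807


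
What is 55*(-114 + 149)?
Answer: 1925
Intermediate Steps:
55*(-114 + 149) = 55*35 = 1925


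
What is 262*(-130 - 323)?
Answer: -118686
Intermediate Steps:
262*(-130 - 323) = 262*(-453) = -118686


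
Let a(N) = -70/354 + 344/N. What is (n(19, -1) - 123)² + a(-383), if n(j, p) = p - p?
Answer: 1025535746/67791 ≈ 15128.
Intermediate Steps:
n(j, p) = 0
a(N) = -35/177 + 344/N (a(N) = -70*1/354 + 344/N = -35/177 + 344/N)
(n(19, -1) - 123)² + a(-383) = (0 - 123)² + (-35/177 + 344/(-383)) = (-123)² + (-35/177 + 344*(-1/383)) = 15129 + (-35/177 - 344/383) = 15129 - 74293/67791 = 1025535746/67791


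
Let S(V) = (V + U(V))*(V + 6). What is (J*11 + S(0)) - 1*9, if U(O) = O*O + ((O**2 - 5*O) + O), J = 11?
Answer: 112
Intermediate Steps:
U(O) = -4*O + 2*O**2 (U(O) = O**2 + (O**2 - 4*O) = -4*O + 2*O**2)
S(V) = (6 + V)*(V + 2*V*(-2 + V)) (S(V) = (V + 2*V*(-2 + V))*(V + 6) = (V + 2*V*(-2 + V))*(6 + V) = (6 + V)*(V + 2*V*(-2 + V)))
(J*11 + S(0)) - 1*9 = (11*11 + 0*(-18 + 2*0**2 + 9*0)) - 1*9 = (121 + 0*(-18 + 2*0 + 0)) - 9 = (121 + 0*(-18 + 0 + 0)) - 9 = (121 + 0*(-18)) - 9 = (121 + 0) - 9 = 121 - 9 = 112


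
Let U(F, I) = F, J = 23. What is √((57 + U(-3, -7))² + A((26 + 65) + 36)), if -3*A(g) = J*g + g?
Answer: 10*√19 ≈ 43.589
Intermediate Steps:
A(g) = -8*g (A(g) = -(23*g + g)/3 = -8*g)
√((57 + U(-3, -7))² + A((26 + 65) + 36)) = √((57 - 3)² - 8*((26 + 65) + 36)) = √(54² - 8*(91 + 36)) = √(2916 - 8*127) = √(2916 - 1016) = √1900 = 10*√19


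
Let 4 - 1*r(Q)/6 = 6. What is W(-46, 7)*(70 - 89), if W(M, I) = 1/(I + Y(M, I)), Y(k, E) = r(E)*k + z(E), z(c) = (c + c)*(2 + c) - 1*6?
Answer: -19/679 ≈ -0.027982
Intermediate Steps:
z(c) = -6 + 2*c*(2 + c) (z(c) = (2*c)*(2 + c) - 6 = 2*c*(2 + c) - 6 = -6 + 2*c*(2 + c))
r(Q) = -12 (r(Q) = 24 - 6*6 = 24 - 36 = -12)
Y(k, E) = -6 - 12*k + 2*E² + 4*E (Y(k, E) = -12*k + (-6 + 2*E² + 4*E) = -6 - 12*k + 2*E² + 4*E)
W(M, I) = 1/(-6 - 12*M + 2*I² + 5*I) (W(M, I) = 1/(I + (-6 - 12*M + 2*I² + 4*I)) = 1/(-6 - 12*M + 2*I² + 5*I))
W(-46, 7)*(70 - 89) = (70 - 89)/(-6 - 12*(-46) + 2*7² + 5*7) = -19/(-6 + 552 + 2*49 + 35) = -19/(-6 + 552 + 98 + 35) = -19/679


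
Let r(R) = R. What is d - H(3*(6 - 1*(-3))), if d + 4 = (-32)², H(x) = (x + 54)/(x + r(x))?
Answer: 2037/2 ≈ 1018.5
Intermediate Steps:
H(x) = (54 + x)/(2*x) (H(x) = (x + 54)/(x + x) = (54 + x)/((2*x)) = (54 + x)*(1/(2*x)) = (54 + x)/(2*x))
d = 1020 (d = -4 + (-32)² = -4 + 1024 = 1020)
d - H(3*(6 - 1*(-3))) = 1020 - (54 + 3*(6 - 1*(-3)))/(2*(3*(6 - 1*(-3)))) = 1020 - (54 + 3*(6 + 3))/(2*(3*(6 + 3))) = 1020 - (54 + 3*9)/(2*(3*9)) = 1020 - (54 + 27)/(2*27) = 1020 - 81/(2*27) = 1020 - 1*3/2 = 1020 - 3/2 = 2037/2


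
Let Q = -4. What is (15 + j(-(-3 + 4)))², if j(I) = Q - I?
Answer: 144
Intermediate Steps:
j(I) = -4 - I
(15 + j(-(-3 + 4)))² = (15 + (-4 - (-1)*(-3 + 4)))² = (15 + (-4 - (-1)))² = (15 + (-4 - 1*(-1)))² = (15 + (-4 + 1))² = (15 - 3)² = 12² = 144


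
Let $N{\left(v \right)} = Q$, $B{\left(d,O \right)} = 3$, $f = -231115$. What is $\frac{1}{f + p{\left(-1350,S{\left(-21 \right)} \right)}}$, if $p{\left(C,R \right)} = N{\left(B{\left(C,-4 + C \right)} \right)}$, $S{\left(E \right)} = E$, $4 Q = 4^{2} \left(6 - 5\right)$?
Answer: $- \frac{1}{231111} \approx -4.3269 \cdot 10^{-6}$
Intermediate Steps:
$Q = 4$ ($Q = \frac{4^{2} \left(6 - 5\right)}{4} = \frac{16 \cdot 1}{4} = \frac{1}{4} \cdot 16 = 4$)
$N{\left(v \right)} = 4$
$p{\left(C,R \right)} = 4$
$\frac{1}{f + p{\left(-1350,S{\left(-21 \right)} \right)}} = \frac{1}{-231115 + 4} = \frac{1}{-231111} = - \frac{1}{231111}$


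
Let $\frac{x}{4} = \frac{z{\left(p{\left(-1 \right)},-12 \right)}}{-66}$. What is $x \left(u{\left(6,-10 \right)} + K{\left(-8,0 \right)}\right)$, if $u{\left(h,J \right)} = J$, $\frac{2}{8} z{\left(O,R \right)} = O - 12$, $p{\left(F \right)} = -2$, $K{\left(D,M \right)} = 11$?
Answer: $\frac{112}{33} \approx 3.3939$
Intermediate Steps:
$z{\left(O,R \right)} = -48 + 4 O$ ($z{\left(O,R \right)} = 4 \left(O - 12\right) = 4 \left(-12 + O\right) = -48 + 4 O$)
$x = \frac{112}{33}$ ($x = 4 \frac{-48 + 4 \left(-2\right)}{-66} = 4 \left(-48 - 8\right) \left(- \frac{1}{66}\right) = 4 \left(\left(-56\right) \left(- \frac{1}{66}\right)\right) = 4 \cdot \frac{28}{33} = \frac{112}{33} \approx 3.3939$)
$x \left(u{\left(6,-10 \right)} + K{\left(-8,0 \right)}\right) = \frac{112 \left(-10 + 11\right)}{33} = \frac{112}{33} \cdot 1 = \frac{112}{33}$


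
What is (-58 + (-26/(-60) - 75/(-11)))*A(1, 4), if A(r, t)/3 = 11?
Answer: -16747/10 ≈ -1674.7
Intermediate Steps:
A(r, t) = 33 (A(r, t) = 3*11 = 33)
(-58 + (-26/(-60) - 75/(-11)))*A(1, 4) = (-58 + (-26/(-60) - 75/(-11)))*33 = (-58 + (-26*(-1/60) - 75*(-1/11)))*33 = (-58 + (13/30 + 75/11))*33 = (-58 + 2393/330)*33 = -16747/330*33 = -16747/10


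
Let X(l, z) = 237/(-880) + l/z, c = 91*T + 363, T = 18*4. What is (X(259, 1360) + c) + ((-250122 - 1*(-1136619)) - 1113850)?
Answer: -164887683/748 ≈ -2.2044e+5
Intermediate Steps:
T = 72
c = 6915 (c = 91*72 + 363 = 6552 + 363 = 6915)
X(l, z) = -237/880 + l/z (X(l, z) = 237*(-1/880) + l/z = -237/880 + l/z)
(X(259, 1360) + c) + ((-250122 - 1*(-1136619)) - 1113850) = ((-237/880 + 259/1360) + 6915) + ((-250122 - 1*(-1136619)) - 1113850) = ((-237/880 + 259*(1/1360)) + 6915) + ((-250122 + 1136619) - 1113850) = ((-237/880 + 259/1360) + 6915) + (886497 - 1113850) = (-59/748 + 6915) - 227353 = 5172361/748 - 227353 = -164887683/748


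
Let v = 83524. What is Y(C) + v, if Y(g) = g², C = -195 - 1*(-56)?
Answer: 102845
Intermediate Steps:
C = -139 (C = -195 + 56 = -139)
Y(C) + v = (-139)² + 83524 = 19321 + 83524 = 102845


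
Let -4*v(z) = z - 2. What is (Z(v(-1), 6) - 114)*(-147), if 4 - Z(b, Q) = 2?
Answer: 16464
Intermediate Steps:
v(z) = ½ - z/4 (v(z) = -(z - 2)/4 = -(-2 + z)/4 = ½ - z/4)
Z(b, Q) = 2 (Z(b, Q) = 4 - 1*2 = 4 - 2 = 2)
(Z(v(-1), 6) - 114)*(-147) = (2 - 114)*(-147) = -112*(-147) = 16464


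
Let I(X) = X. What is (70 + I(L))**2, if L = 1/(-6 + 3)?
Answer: 43681/9 ≈ 4853.4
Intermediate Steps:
L = -1/3 (L = 1/(-3) = -1/3 ≈ -0.33333)
(70 + I(L))**2 = (70 - 1/3)**2 = (209/3)**2 = 43681/9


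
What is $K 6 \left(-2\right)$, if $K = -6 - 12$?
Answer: $216$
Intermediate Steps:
$K = -18$
$K 6 \left(-2\right) = \left(-18\right) 6 \left(-2\right) = \left(-108\right) \left(-2\right) = 216$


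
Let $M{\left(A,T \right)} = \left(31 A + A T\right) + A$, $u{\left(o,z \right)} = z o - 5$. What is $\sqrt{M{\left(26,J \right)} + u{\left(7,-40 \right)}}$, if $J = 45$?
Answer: $\sqrt{1717} \approx 41.437$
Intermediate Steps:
$u{\left(o,z \right)} = -5 + o z$ ($u{\left(o,z \right)} = o z - 5 = -5 + o z$)
$M{\left(A,T \right)} = 32 A + A T$
$\sqrt{M{\left(26,J \right)} + u{\left(7,-40 \right)}} = \sqrt{26 \left(32 + 45\right) + \left(-5 + 7 \left(-40\right)\right)} = \sqrt{26 \cdot 77 - 285} = \sqrt{2002 - 285} = \sqrt{1717}$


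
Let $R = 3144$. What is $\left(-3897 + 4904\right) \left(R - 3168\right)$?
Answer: $-24168$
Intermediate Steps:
$\left(-3897 + 4904\right) \left(R - 3168\right) = \left(-3897 + 4904\right) \left(3144 - 3168\right) = 1007 \left(-24\right) = -24168$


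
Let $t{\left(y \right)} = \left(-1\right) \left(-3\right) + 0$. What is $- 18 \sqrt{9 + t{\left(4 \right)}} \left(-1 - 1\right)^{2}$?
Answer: $- 144 \sqrt{3} \approx -249.42$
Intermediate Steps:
$t{\left(y \right)} = 3$ ($t{\left(y \right)} = 3 + 0 = 3$)
$- 18 \sqrt{9 + t{\left(4 \right)}} \left(-1 - 1\right)^{2} = - 18 \sqrt{9 + 3} \left(-1 - 1\right)^{2} = - 18 \sqrt{12} \left(-2\right)^{2} = - 18 \cdot 2 \sqrt{3} \cdot 4 = - 36 \sqrt{3} \cdot 4 = - 144 \sqrt{3}$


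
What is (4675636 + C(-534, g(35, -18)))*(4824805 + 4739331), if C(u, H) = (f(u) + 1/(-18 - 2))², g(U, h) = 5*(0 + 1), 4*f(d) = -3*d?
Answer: 2312606268809677/50 ≈ 4.6252e+13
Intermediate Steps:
f(d) = -3*d/4 (f(d) = (-3*d)/4 = -3*d/4)
g(U, h) = 5 (g(U, h) = 5*1 = 5)
C(u, H) = (-1/20 - 3*u/4)² (C(u, H) = (-3*u/4 + 1/(-18 - 2))² = (-3*u/4 + 1/(-20))² = (-3*u/4 - 1/20)² = (-1/20 - 3*u/4)²)
(4675636 + C(-534, g(35, -18)))*(4824805 + 4739331) = (4675636 + (1 + 15*(-534))²/400)*(4824805 + 4739331) = (4675636 + (1 - 8010)²/400)*9564136 = (4675636 + (1/400)*(-8009)²)*9564136 = (4675636 + (1/400)*64144081)*9564136 = (4675636 + 64144081/400)*9564136 = (1934398481/400)*9564136 = 2312606268809677/50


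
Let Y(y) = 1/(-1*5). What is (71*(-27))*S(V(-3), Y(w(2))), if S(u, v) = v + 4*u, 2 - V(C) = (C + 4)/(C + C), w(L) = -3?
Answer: -81153/5 ≈ -16231.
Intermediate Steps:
V(C) = 2 - (4 + C)/(2*C) (V(C) = 2 - (C + 4)/(C + C) = 2 - (4 + C)/(2*C))
Y(y) = -⅕ (Y(y) = 1/(-5) = -⅕)
(71*(-27))*S(V(-3), Y(w(2))) = (71*(-27))*(-⅕ + 4*(3/2 - 2/(-3))) = -1917*(-⅕ + 4*(3/2 - 2*(-⅓))) = -1917*(-⅕ + 4*(3/2 + ⅔)) = -1917*(-⅕ + 4*(13/6)) = -1917*(-⅕ + 26/3) = -1917*127/15 = -81153/5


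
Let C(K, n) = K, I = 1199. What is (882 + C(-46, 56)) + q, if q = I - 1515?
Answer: 520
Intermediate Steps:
q = -316 (q = 1199 - 1515 = -316)
(882 + C(-46, 56)) + q = (882 - 46) - 316 = 836 - 316 = 520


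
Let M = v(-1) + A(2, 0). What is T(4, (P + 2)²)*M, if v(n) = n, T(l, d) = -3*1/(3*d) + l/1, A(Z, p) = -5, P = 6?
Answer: -765/32 ≈ -23.906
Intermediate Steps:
T(l, d) = l - 1/d (T(l, d) = -3*1/(3*d) + l*1 = -1/d + l = l - 1/d)
M = -6 (M = -1 - 5 = -6)
T(4, (P + 2)²)*M = (4 - 1/((6 + 2)²))*(-6) = (4 - 1/(8²))*(-6) = (4 - 1/64)*(-6) = (255/64)*(-6) = -765/32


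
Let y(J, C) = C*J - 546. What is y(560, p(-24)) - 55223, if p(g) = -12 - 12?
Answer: -69209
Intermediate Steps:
p(g) = -24
y(J, C) = -546 + C*J
y(560, p(-24)) - 55223 = (-546 - 24*560) - 55223 = (-546 - 13440) - 55223 = -13986 - 55223 = -69209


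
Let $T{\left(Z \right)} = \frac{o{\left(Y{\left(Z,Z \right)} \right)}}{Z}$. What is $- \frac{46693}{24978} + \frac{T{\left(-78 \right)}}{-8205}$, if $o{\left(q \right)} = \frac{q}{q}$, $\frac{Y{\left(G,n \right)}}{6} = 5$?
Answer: $- \frac{2490252341}{1332139185} \approx -1.8694$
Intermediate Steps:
$Y{\left(G,n \right)} = 30$ ($Y{\left(G,n \right)} = 6 \cdot 5 = 30$)
$o{\left(q \right)} = 1$
$T{\left(Z \right)} = \frac{1}{Z}$ ($T{\left(Z \right)} = 1 \frac{1}{Z} = \frac{1}{Z}$)
$- \frac{46693}{24978} + \frac{T{\left(-78 \right)}}{-8205} = - \frac{46693}{24978} + \frac{1}{\left(-78\right) \left(-8205\right)} = \left(-46693\right) \frac{1}{24978} - - \frac{1}{639990} = - \frac{46693}{24978} + \frac{1}{639990} = - \frac{2490252341}{1332139185}$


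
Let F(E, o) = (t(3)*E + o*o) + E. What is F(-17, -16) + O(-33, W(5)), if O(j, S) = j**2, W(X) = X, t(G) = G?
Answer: 1277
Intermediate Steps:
F(E, o) = o**2 + 4*E (F(E, o) = (3*E + o*o) + E = (3*E + o**2) + E = (o**2 + 3*E) + E = o**2 + 4*E)
F(-17, -16) + O(-33, W(5)) = ((-16)**2 + 4*(-17)) + (-33)**2 = (256 - 68) + 1089 = 188 + 1089 = 1277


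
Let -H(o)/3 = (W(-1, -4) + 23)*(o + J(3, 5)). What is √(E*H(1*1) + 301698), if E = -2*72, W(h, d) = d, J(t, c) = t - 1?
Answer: 3*√36258 ≈ 571.25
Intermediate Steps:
J(t, c) = -1 + t
E = -144
H(o) = -114 - 57*o (H(o) = -3*(-4 + 23)*(o + (-1 + 3)) = -57*(o + 2) = -57*(2 + o) = -3*(38 + 19*o) = -114 - 57*o)
√(E*H(1*1) + 301698) = √(-144*(-114 - 57) + 301698) = √(-144*(-171) + 301698) = √(24624 + 301698) = √326322 = 3*√36258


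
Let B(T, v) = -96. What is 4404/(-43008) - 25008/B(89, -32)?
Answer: 933265/3584 ≈ 260.40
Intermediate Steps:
4404/(-43008) - 25008/B(89, -32) = 4404/(-43008) - 25008/(-96) = 4404*(-1/43008) - 25008*(-1/96) = -367/3584 + 521/2 = 933265/3584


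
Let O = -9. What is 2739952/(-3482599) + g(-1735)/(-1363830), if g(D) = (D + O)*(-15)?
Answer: -127597784200/158322433139 ≈ -0.80594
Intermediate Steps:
g(D) = 135 - 15*D (g(D) = (D - 9)*(-15) = (-9 + D)*(-15) = 135 - 15*D)
2739952/(-3482599) + g(-1735)/(-1363830) = 2739952/(-3482599) + (135 - 15*(-1735))/(-1363830) = 2739952*(-1/3482599) + (135 + 26025)*(-1/1363830) = -2739952/3482599 + 26160*(-1/1363830) = -2739952/3482599 - 872/45461 = -127597784200/158322433139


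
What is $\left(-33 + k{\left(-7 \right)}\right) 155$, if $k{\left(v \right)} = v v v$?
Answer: $-58280$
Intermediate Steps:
$k{\left(v \right)} = v^{3}$ ($k{\left(v \right)} = v v^{2} = v^{3}$)
$\left(-33 + k{\left(-7 \right)}\right) 155 = \left(-33 + \left(-7\right)^{3}\right) 155 = \left(-33 - 343\right) 155 = \left(-376\right) 155 = -58280$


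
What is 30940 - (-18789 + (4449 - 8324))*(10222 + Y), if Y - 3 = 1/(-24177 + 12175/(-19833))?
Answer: 13892158141974291/59939327 ≈ 2.3177e+8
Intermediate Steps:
Y = 1438524015/479514616 (Y = 3 + 1/(-24177 + 12175/(-19833)) = 3 + 1/(-24177 + 12175*(-1/19833)) = 3 + 1/(-24177 - 12175/19833) = 3 + 1/(-479514616/19833) = 3 - 19833/479514616 = 1438524015/479514616 ≈ 3.0000)
30940 - (-18789 + (4449 - 8324))*(10222 + Y) = 30940 - (-18789 + (4449 - 8324))*(10222 + 1438524015/479514616) = 30940 - (-18789 - 3875)*4903036928767/479514616 = 30940 - (-22664)*4903036928767/479514616 = 30940 - 1*(-13890303619196911/59939327) = 30940 + 13890303619196911/59939327 = 13892158141974291/59939327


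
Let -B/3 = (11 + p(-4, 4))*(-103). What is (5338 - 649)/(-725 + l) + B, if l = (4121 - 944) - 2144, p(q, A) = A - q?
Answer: 1812957/308 ≈ 5886.2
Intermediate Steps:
l = 1033 (l = 3177 - 2144 = 1033)
B = 5871 (B = -3*(11 + (4 - 1*(-4)))*(-103) = -3*(11 + (4 + 4))*(-103) = -3*(11 + 8)*(-103) = -57*(-103) = -3*(-1957) = 5871)
(5338 - 649)/(-725 + l) + B = (5338 - 649)/(-725 + 1033) + 5871 = 4689/308 + 5871 = 1812957/308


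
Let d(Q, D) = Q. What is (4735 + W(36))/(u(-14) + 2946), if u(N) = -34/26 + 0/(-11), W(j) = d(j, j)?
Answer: 62023/38281 ≈ 1.6202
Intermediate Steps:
W(j) = j
u(N) = -17/13 (u(N) = -34*1/26 + 0*(-1/11) = -17/13 + 0 = -17/13)
(4735 + W(36))/(u(-14) + 2946) = (4735 + 36)/(-17/13 + 2946) = 4771/(38281/13) = 4771*(13/38281) = 62023/38281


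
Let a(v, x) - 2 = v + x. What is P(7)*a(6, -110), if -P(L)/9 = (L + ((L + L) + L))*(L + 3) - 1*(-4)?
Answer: 260712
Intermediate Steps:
P(L) = -36 - 36*L*(3 + L) (P(L) = -9*((L + ((L + L) + L))*(L + 3) - 1*(-4)) = -9*((L + (2*L + L))*(3 + L) + 4) = -9*((L + 3*L)*(3 + L) + 4) = -9*((4*L)*(3 + L) + 4) = -9*(4*L*(3 + L) + 4) = -9*(4 + 4*L*(3 + L)) = -36 - 36*L*(3 + L))
a(v, x) = 2 + v + x (a(v, x) = 2 + (v + x) = 2 + v + x)
P(7)*a(6, -110) = (-36 - 108*7 - 36*7**2)*(2 + 6 - 110) = (-36 - 756 - 36*49)*(-102) = (-36 - 756 - 1764)*(-102) = -2556*(-102) = 260712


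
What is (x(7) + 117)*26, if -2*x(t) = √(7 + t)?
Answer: 3042 - 13*√14 ≈ 2993.4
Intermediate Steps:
x(t) = -√(7 + t)/2
(x(7) + 117)*26 = (-√(7 + 7)/2 + 117)*26 = (-√14/2 + 117)*26 = (117 - √14/2)*26 = 3042 - 13*√14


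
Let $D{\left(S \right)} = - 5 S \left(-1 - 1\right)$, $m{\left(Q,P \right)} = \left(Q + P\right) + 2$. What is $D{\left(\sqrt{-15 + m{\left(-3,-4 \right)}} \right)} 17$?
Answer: $340 i \sqrt{5} \approx 760.26 i$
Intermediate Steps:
$m{\left(Q,P \right)} = 2 + P + Q$ ($m{\left(Q,P \right)} = \left(P + Q\right) + 2 = 2 + P + Q$)
$D{\left(S \right)} = 10 S$ ($D{\left(S \right)} = - 5 S \left(-2\right) = 10 S$)
$D{\left(\sqrt{-15 + m{\left(-3,-4 \right)}} \right)} 17 = 10 \sqrt{-15 - 5} \cdot 17 = 10 \sqrt{-20} \cdot 17 = 10 \cdot 2 i \sqrt{5} \cdot 17 = 20 i \sqrt{5} \cdot 17 = 340 i \sqrt{5}$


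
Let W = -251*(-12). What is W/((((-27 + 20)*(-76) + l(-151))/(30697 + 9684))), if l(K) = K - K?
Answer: 30406893/133 ≈ 2.2862e+5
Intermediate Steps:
l(K) = 0
W = 3012
W/((((-27 + 20)*(-76) + l(-151))/(30697 + 9684))) = 3012/((((-27 + 20)*(-76) + 0)/(30697 + 9684))) = 3012/(((-7*(-76) + 0)/40381)) = 3012/(((532 + 0)*(1/40381))) = 3012/((532*(1/40381))) = 3012/(532/40381) = 3012*(40381/532) = 30406893/133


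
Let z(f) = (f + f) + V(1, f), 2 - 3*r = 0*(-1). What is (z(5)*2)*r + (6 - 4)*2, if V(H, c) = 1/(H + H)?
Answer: 18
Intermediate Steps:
V(H, c) = 1/(2*H)
r = 2/3 (r = 2/3 - 0*(-1) = 2/3 - 1/3*0 = 2/3 + 0 = 2/3 ≈ 0.66667)
z(f) = 1/2 + 2*f (z(f) = (f + f) + (1/2)/1 = 2*f + (1/2)*1 = 2*f + 1/2 = 1/2 + 2*f)
(z(5)*2)*r + (6 - 4)*2 = ((1/2 + 2*5)*2)*(2/3) + (6 - 4)*2 = ((1/2 + 10)*2)*(2/3) + 2*2 = ((21/2)*2)*(2/3) + 4 = 21*(2/3) + 4 = 14 + 4 = 18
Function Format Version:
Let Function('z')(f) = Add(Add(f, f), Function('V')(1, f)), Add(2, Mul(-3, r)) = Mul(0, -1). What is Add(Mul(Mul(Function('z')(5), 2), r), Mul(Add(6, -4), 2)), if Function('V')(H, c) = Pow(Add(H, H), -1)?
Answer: 18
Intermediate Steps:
Function('V')(H, c) = Mul(Rational(1, 2), Pow(H, -1)) (Function('V')(H, c) = Pow(Mul(2, H), -1) = Mul(Rational(1, 2), Pow(H, -1)))
r = Rational(2, 3) (r = Add(Rational(2, 3), Mul(Rational(-1, 3), Mul(0, -1))) = Add(Rational(2, 3), Mul(Rational(-1, 3), 0)) = Add(Rational(2, 3), 0) = Rational(2, 3) ≈ 0.66667)
Function('z')(f) = Add(Rational(1, 2), Mul(2, f)) (Function('z')(f) = Add(Add(f, f), Mul(Rational(1, 2), Pow(1, -1))) = Add(Mul(2, f), Mul(Rational(1, 2), 1)) = Add(Mul(2, f), Rational(1, 2)) = Add(Rational(1, 2), Mul(2, f)))
Add(Mul(Mul(Function('z')(5), 2), r), Mul(Add(6, -4), 2)) = Add(Mul(Mul(Add(Rational(1, 2), Mul(2, 5)), 2), Rational(2, 3)), Mul(Add(6, -4), 2)) = Add(Mul(Mul(Add(Rational(1, 2), 10), 2), Rational(2, 3)), Mul(2, 2)) = Add(Mul(Mul(Rational(21, 2), 2), Rational(2, 3)), 4) = Add(Mul(21, Rational(2, 3)), 4) = Add(14, 4) = 18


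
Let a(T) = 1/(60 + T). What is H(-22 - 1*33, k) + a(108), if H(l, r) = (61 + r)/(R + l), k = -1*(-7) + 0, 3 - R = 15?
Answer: -11357/11256 ≈ -1.0090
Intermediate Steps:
R = -12 (R = 3 - 1*15 = 3 - 15 = -12)
k = 7 (k = 7 + 0 = 7)
H(l, r) = (61 + r)/(-12 + l)
H(-22 - 1*33, k) + a(108) = (61 + 7)/(-12 + (-22 - 1*33)) + 1/(60 + 108) = 68/(-12 + (-22 - 33)) + 1/168 = 68/(-12 - 55) + 1/168 = 68/(-67) + 1/168 = -1/67*68 + 1/168 = -68/67 + 1/168 = -11357/11256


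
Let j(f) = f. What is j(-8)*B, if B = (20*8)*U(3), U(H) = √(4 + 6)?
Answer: -1280*√10 ≈ -4047.7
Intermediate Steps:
U(H) = √10
B = 160*√10 (B = (20*8)*√10 = 160*√10 ≈ 505.96)
j(-8)*B = -1280*√10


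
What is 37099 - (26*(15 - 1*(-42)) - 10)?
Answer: 35627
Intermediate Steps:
37099 - (26*(15 - 1*(-42)) - 10) = 37099 - (26*(15 + 42) - 10) = 37099 - (26*57 - 10) = 37099 - (1482 - 10) = 37099 - 1*1472 = 37099 - 1472 = 35627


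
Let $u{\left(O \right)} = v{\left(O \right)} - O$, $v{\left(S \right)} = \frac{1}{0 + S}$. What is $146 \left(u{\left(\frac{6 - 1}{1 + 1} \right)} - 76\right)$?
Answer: $- \frac{57013}{5} \approx -11403.0$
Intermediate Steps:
$v{\left(S \right)} = \frac{1}{S}$
$u{\left(O \right)} = \frac{1}{O} - O$
$146 \left(u{\left(\frac{6 - 1}{1 + 1} \right)} - 76\right) = 146 \left(\left(\frac{1}{\left(6 - 1\right) \frac{1}{1 + 1}} - \frac{6 - 1}{1 + 1}\right) - 76\right) = 146 \left(\left(\frac{1}{5 \cdot \frac{1}{2}} - \frac{5}{2}\right) - 76\right) = 146 \left(\left(\frac{1}{5 \cdot \frac{1}{2}} - 5 \cdot \frac{1}{2}\right) - 76\right) = 146 \left(\left(\frac{1}{\frac{5}{2}} - \frac{5}{2}\right) - 76\right) = 146 \left(\left(\frac{2}{5} - \frac{5}{2}\right) - 76\right) = 146 \left(- \frac{21}{10} - 76\right) = 146 \left(- \frac{781}{10}\right) = - \frac{57013}{5}$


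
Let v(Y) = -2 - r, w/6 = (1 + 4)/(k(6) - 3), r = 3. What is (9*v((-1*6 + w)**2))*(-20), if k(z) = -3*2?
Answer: 900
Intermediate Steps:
k(z) = -6
w = -10/3 (w = 6*((1 + 4)/(-6 - 3)) = 6*(5/(-9)) = 6*(5*(-1/9)) = 6*(-5/9) = -10/3 ≈ -3.3333)
v(Y) = -5 (v(Y) = -2 - 1*3 = -2 - 3 = -5)
(9*v((-1*6 + w)**2))*(-20) = (9*(-5))*(-20) = -45*(-20) = 900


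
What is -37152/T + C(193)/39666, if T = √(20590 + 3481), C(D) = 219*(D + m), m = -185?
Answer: 292/6611 - 37152*√24071/24071 ≈ -239.42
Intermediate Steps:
C(D) = -40515 + 219*D (C(D) = 219*(D - 185) = 219*(-185 + D) = -40515 + 219*D)
T = √24071 ≈ 155.15
-37152/T + C(193)/39666 = -37152*√24071/24071 + (-40515 + 219*193)/39666 = -37152*√24071/24071 + (-40515 + 42267)*(1/39666) = -37152*√24071/24071 + 1752*(1/39666) = -37152*√24071/24071 + 292/6611 = 292/6611 - 37152*√24071/24071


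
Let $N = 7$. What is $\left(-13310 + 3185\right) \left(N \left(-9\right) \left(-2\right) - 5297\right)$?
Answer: $52356375$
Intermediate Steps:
$\left(-13310 + 3185\right) \left(N \left(-9\right) \left(-2\right) - 5297\right) = \left(-13310 + 3185\right) \left(7 \left(-9\right) \left(-2\right) - 5297\right) = - 10125 \left(\left(-63\right) \left(-2\right) - 5297\right) = - 10125 \left(126 - 5297\right) = \left(-10125\right) \left(-5171\right) = 52356375$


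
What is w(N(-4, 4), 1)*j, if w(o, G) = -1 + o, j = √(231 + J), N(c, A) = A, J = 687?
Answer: 9*√102 ≈ 90.896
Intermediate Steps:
j = 3*√102 (j = √(231 + 687) = √918 = 3*√102 ≈ 30.299)
w(N(-4, 4), 1)*j = (-1 + 4)*(3*√102) = 3*(3*√102) = 9*√102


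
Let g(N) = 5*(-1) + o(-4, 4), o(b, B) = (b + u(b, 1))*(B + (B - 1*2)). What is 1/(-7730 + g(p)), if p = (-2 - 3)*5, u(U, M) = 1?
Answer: -1/7753 ≈ -0.00012898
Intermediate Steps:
p = -25 (p = -5*5 = -25)
o(b, B) = (1 + b)*(-2 + 2*B) (o(b, B) = (b + 1)*(B + (B - 1*2)) = (1 + b)*(B + (B - 2)) = (1 + b)*(B + (-2 + B)) = (1 + b)*(-2 + 2*B))
g(N) = -23 (g(N) = 5*(-1) + (-2 - 2*(-4) + 2*4 + 2*4*(-4)) = -5 + (-2 + 8 + 8 - 32) = -5 - 18 = -23)
1/(-7730 + g(p)) = 1/(-7730 - 23) = 1/(-7753) = -1/7753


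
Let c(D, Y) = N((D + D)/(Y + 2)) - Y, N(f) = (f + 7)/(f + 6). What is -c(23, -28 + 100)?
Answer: 17358/245 ≈ 70.849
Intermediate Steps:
N(f) = (7 + f)/(6 + f)
c(D, Y) = -Y + (7 + 2*D/(2 + Y))/(6 + 2*D/(2 + Y)) (c(D, Y) = (7 + (D + D)/(Y + 2))/(6 + (D + D)/(Y + 2)) - Y = (7 + (2*D)/(2 + Y))/(6 + (2*D)/(2 + Y)) - Y = (7 + 2*D/(2 + Y))/(6 + 2*D/(2 + Y)) - Y = -Y + (7 + 2*D/(2 + Y))/(6 + 2*D/(2 + Y)))
-c(23, -28 + 100) = -(7 + 23 + 7*(-28 + 100)/2 - (-28 + 100)*(6 + 23 + 3*(-28 + 100)))/(6 + 23 + 3*(-28 + 100)) = -(7 + 23 + (7/2)*72 - 1*72*(6 + 23 + 3*72))/(6 + 23 + 3*72) = -(7 + 23 + 252 - 1*72*(6 + 23 + 216))/(6 + 23 + 216) = -(7 + 23 + 252 - 1*72*245)/245 = -(7 + 23 + 252 - 17640)/245 = -(-17358)/245 = -1*(-17358/245) = 17358/245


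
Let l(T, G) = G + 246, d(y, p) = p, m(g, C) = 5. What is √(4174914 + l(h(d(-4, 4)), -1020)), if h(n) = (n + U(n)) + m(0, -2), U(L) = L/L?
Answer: 2*√1043535 ≈ 2043.1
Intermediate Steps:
U(L) = 1
h(n) = 6 + n (h(n) = (n + 1) + 5 = (1 + n) + 5 = 6 + n)
l(T, G) = 246 + G
√(4174914 + l(h(d(-4, 4)), -1020)) = √(4174914 + (246 - 1020)) = √(4174914 - 774) = √4174140 = 2*√1043535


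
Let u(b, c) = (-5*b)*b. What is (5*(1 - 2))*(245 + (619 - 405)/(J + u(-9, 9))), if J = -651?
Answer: -646265/528 ≈ -1224.0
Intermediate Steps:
u(b, c) = -5*b**2
(5*(1 - 2))*(245 + (619 - 405)/(J + u(-9, 9))) = (5*(1 - 2))*(245 + (619 - 405)/(-651 - 5*(-9)**2)) = (5*(-1))*(245 + 214/(-651 - 5*81)) = -5*(245 + 214/(-651 - 405)) = -5*(245 + 214/(-1056)) = -5*(245 + 214*(-1/1056)) = -5*(245 - 107/528) = -5*129253/528 = -646265/528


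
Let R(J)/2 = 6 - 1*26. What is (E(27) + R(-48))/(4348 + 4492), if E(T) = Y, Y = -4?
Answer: -11/2210 ≈ -0.0049774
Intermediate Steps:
E(T) = -4
R(J) = -40 (R(J) = 2*(6 - 1*26) = 2*(6 - 26) = 2*(-20) = -40)
(E(27) + R(-48))/(4348 + 4492) = (-4 - 40)/(4348 + 4492) = -44/8840 = -44*1/8840 = -11/2210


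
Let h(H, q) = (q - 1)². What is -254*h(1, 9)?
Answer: -16256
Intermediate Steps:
h(H, q) = (-1 + q)²
-254*h(1, 9) = -254*(-1 + 9)² = -254*8² = -254*64 = -16256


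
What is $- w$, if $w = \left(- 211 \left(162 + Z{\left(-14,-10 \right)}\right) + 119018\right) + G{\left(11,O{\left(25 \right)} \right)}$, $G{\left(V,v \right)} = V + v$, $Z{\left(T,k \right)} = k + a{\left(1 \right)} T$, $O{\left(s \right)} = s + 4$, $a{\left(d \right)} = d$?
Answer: $-89940$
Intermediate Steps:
$O{\left(s \right)} = 4 + s$
$Z{\left(T,k \right)} = T + k$ ($Z{\left(T,k \right)} = k + 1 T = k + T = T + k$)
$w = 89940$ ($w = \left(- 211 \left(162 - 24\right) + 119018\right) + \left(11 + \left(4 + 25\right)\right) = \left(- 211 \left(162 - 24\right) + 119018\right) + \left(11 + 29\right) = \left(\left(-211\right) 138 + 119018\right) + 40 = \left(-29118 + 119018\right) + 40 = 89900 + 40 = 89940$)
$- w = \left(-1\right) 89940 = -89940$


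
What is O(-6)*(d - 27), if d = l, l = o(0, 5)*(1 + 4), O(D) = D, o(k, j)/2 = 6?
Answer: -198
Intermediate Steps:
o(k, j) = 12 (o(k, j) = 2*6 = 12)
l = 60 (l = 12*(1 + 4) = 12*5 = 60)
d = 60
O(-6)*(d - 27) = -6*(60 - 27) = -6*33 = -198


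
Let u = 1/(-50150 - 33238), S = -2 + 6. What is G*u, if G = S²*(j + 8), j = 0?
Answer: -32/20847 ≈ -0.0015350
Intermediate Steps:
S = 4
u = -1/83388 (u = 1/(-83388) = -1/83388 ≈ -1.1992e-5)
G = 128 (G = 4²*(0 + 8) = 16*8 = 128)
G*u = 128*(-1/83388) = -32/20847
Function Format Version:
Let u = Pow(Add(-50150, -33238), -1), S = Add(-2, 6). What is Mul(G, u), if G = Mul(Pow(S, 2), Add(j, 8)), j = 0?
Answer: Rational(-32, 20847) ≈ -0.0015350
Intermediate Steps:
S = 4
u = Rational(-1, 83388) (u = Pow(-83388, -1) = Rational(-1, 83388) ≈ -1.1992e-5)
G = 128 (G = Mul(Pow(4, 2), Add(0, 8)) = Mul(16, 8) = 128)
Mul(G, u) = Mul(128, Rational(-1, 83388)) = Rational(-32, 20847)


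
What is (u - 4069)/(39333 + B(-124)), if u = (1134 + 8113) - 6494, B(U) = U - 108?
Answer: -1316/39101 ≈ -0.033656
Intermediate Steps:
B(U) = -108 + U
u = 2753 (u = 9247 - 6494 = 2753)
(u - 4069)/(39333 + B(-124)) = (2753 - 4069)/(39333 + (-108 - 124)) = -1316/(39333 - 232) = -1316/39101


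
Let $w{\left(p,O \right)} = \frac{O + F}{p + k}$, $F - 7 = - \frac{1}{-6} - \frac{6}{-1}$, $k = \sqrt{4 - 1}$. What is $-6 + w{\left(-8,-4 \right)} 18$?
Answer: $- \frac{1686}{61} - \frac{165 \sqrt{3}}{61} \approx -32.324$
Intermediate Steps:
$k = \sqrt{3} \approx 1.732$
$F = \frac{79}{6}$ ($F = 7 - \left(- \frac{1}{6} - 6\right) = 7 - - \frac{37}{6} = 7 + \left(\frac{1}{6} + 6\right) = 7 + \frac{37}{6} = \frac{79}{6} \approx 13.167$)
$w{\left(p,O \right)} = \frac{\frac{79}{6} + O}{p + \sqrt{3}}$ ($w{\left(p,O \right)} = \frac{O + \frac{79}{6}}{p + \sqrt{3}} = \frac{\frac{79}{6} + O}{p + \sqrt{3}}$)
$-6 + w{\left(-8,-4 \right)} 18 = -6 + \frac{\frac{79}{6} - 4}{-8 + \sqrt{3}} \cdot 18 = -6 + \frac{1}{-8 + \sqrt{3}} \cdot \frac{55}{6} \cdot 18 = -6 + \frac{55}{6 \left(-8 + \sqrt{3}\right)} 18 = -6 + \frac{165}{-8 + \sqrt{3}}$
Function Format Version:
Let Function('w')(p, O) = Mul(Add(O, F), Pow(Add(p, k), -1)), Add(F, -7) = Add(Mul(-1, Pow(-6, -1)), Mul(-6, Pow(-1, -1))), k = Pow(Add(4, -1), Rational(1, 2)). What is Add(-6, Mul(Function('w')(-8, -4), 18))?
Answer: Add(Rational(-1686, 61), Mul(Rational(-165, 61), Pow(3, Rational(1, 2)))) ≈ -32.324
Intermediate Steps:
k = Pow(3, Rational(1, 2)) ≈ 1.7320
F = Rational(79, 6) (F = Add(7, Add(Mul(-1, Pow(-6, -1)), Mul(-6, Pow(-1, -1)))) = Add(7, Add(Mul(-1, Rational(-1, 6)), Mul(-6, -1))) = Add(7, Add(Rational(1, 6), 6)) = Add(7, Rational(37, 6)) = Rational(79, 6) ≈ 13.167)
Function('w')(p, O) = Mul(Pow(Add(p, Pow(3, Rational(1, 2))), -1), Add(Rational(79, 6), O)) (Function('w')(p, O) = Mul(Add(O, Rational(79, 6)), Pow(Add(p, Pow(3, Rational(1, 2))), -1)) = Mul(Add(Rational(79, 6), O), Pow(Add(p, Pow(3, Rational(1, 2))), -1)) = Mul(Pow(Add(p, Pow(3, Rational(1, 2))), -1), Add(Rational(79, 6), O)))
Add(-6, Mul(Function('w')(-8, -4), 18)) = Add(-6, Mul(Mul(Pow(Add(-8, Pow(3, Rational(1, 2))), -1), Add(Rational(79, 6), -4)), 18)) = Add(-6, Mul(Mul(Pow(Add(-8, Pow(3, Rational(1, 2))), -1), Rational(55, 6)), 18)) = Add(-6, Mul(Mul(Rational(55, 6), Pow(Add(-8, Pow(3, Rational(1, 2))), -1)), 18)) = Add(-6, Mul(165, Pow(Add(-8, Pow(3, Rational(1, 2))), -1)))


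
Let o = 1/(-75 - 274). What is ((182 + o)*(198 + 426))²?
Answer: 1570902151313664/121801 ≈ 1.2897e+10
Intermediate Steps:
o = -1/349 (o = 1/(-349) = -1/349 ≈ -0.0028653)
((182 + o)*(198 + 426))² = ((182 - 1/349)*(198 + 426))² = ((63517/349)*624)² = (39634608/349)² = 1570902151313664/121801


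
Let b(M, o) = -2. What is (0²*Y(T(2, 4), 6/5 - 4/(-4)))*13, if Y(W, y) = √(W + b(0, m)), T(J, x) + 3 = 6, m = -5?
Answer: 0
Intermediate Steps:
T(J, x) = 3 (T(J, x) = -3 + 6 = 3)
Y(W, y) = √(-2 + W) (Y(W, y) = √(W - 2) = √(-2 + W))
(0²*Y(T(2, 4), 6/5 - 4/(-4)))*13 = (0²*√(-2 + 3))*13 = (0*√1)*13 = (0*1)*13 = 0*13 = 0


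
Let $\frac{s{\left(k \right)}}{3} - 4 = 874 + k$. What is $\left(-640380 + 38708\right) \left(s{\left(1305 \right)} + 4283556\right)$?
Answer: $-2581236055560$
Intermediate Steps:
$s{\left(k \right)} = 2634 + 3 k$ ($s{\left(k \right)} = 12 + 3 \left(874 + k\right) = 12 + \left(2622 + 3 k\right) = 2634 + 3 k$)
$\left(-640380 + 38708\right) \left(s{\left(1305 \right)} + 4283556\right) = \left(-640380 + 38708\right) \left(\left(2634 + 3 \cdot 1305\right) + 4283556\right) = - 601672 \left(\left(2634 + 3915\right) + 4283556\right) = - 601672 \left(6549 + 4283556\right) = \left(-601672\right) 4290105 = -2581236055560$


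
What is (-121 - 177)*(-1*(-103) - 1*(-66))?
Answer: -50362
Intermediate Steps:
(-121 - 177)*(-1*(-103) - 1*(-66)) = -298*(103 + 66) = -298*169 = -50362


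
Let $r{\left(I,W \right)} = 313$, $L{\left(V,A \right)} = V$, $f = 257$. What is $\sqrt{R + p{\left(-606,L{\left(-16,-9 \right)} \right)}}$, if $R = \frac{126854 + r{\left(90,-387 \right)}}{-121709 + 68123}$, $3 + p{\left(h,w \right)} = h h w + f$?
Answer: $\frac{7 i \sqrt{38256983373414}}{17862} \approx 2423.9 i$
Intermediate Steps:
$p{\left(h,w \right)} = 254 + w h^{2}$ ($p{\left(h,w \right)} = -3 + \left(h h w + 257\right) = -3 + \left(h^{2} w + 257\right) = -3 + \left(w h^{2} + 257\right) = -3 + \left(257 + w h^{2}\right) = 254 + w h^{2}$)
$R = - \frac{42389}{17862}$ ($R = \frac{126854 + 313}{-121709 + 68123} = \frac{127167}{-53586} = 127167 \left(- \frac{1}{53586}\right) = - \frac{42389}{17862} \approx -2.3731$)
$\sqrt{R + p{\left(-606,L{\left(-16,-9 \right)} \right)}} = \sqrt{- \frac{42389}{17862} + \left(254 - 16 \left(-606\right)^{2}\right)} = \sqrt{- \frac{42389}{17862} + \left(254 - 5875776\right)} = \sqrt{- \frac{42389}{17862} - 5875522} = \sqrt{- \frac{104948616353}{17862}} = \frac{7 i \sqrt{38256983373414}}{17862}$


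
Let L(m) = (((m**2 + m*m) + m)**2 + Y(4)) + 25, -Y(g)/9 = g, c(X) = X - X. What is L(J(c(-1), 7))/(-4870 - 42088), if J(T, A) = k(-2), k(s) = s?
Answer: -25/46958 ≈ -0.00053239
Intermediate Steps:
c(X) = 0
J(T, A) = -2
Y(g) = -9*g
L(m) = -11 + (m + 2*m**2)**2 (L(m) = (((m**2 + m*m) + m)**2 - 9*4) + 25 = (((m**2 + m**2) + m)**2 - 36) + 25 = ((2*m**2 + m)**2 - 36) + 25 = ((m + 2*m**2)**2 - 36) + 25 = (-36 + (m + 2*m**2)**2) + 25 = -11 + (m + 2*m**2)**2)
L(J(c(-1), 7))/(-4870 - 42088) = (-11 + (-2)**2*(1 + 2*(-2))**2)/(-4870 - 42088) = (-11 + 4*(1 - 4)**2)/(-46958) = (-11 + 4*(-3)**2)*(-1/46958) = (-11 + 4*9)*(-1/46958) = (-11 + 36)*(-1/46958) = 25*(-1/46958) = -25/46958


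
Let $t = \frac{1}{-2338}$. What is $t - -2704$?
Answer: $\frac{6321951}{2338} \approx 2704.0$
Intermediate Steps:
$t = - \frac{1}{2338} \approx -0.00042772$
$t - -2704 = - \frac{1}{2338} - -2704 = - \frac{1}{2338} + 2704 = \frac{6321951}{2338}$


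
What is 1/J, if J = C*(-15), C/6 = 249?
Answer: -1/22410 ≈ -4.4623e-5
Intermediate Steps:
C = 1494 (C = 6*249 = 1494)
J = -22410 (J = 1494*(-15) = -22410)
1/J = 1/(-22410) = -1/22410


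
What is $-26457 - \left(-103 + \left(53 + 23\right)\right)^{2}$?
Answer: $-27186$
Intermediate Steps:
$-26457 - \left(-103 + \left(53 + 23\right)\right)^{2} = -26457 - \left(-103 + 76\right)^{2} = -26457 - \left(-27\right)^{2} = -26457 - 729 = -27186$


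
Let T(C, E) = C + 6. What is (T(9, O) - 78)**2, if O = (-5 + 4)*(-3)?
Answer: 3969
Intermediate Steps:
O = 3 (O = -1*(-3) = 3)
T(C, E) = 6 + C
(T(9, O) - 78)**2 = ((6 + 9) - 78)**2 = (15 - 78)**2 = (-63)**2 = 3969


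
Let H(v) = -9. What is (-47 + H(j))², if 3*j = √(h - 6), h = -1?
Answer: 3136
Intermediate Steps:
j = I*√7/3 (j = √(-1 - 6)/3 = √(-7)/3 = (I*√7)/3 = I*√7/3 ≈ 0.88192*I)
(-47 + H(j))² = (-47 - 9)² = (-56)² = 3136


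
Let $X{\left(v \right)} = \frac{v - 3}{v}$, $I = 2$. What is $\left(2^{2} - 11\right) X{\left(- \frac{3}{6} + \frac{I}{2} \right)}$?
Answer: $35$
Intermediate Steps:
$X{\left(v \right)} = \frac{-3 + v}{v}$ ($X{\left(v \right)} = \frac{v - 3}{v} = \frac{-3 + v}{v}$)
$\left(2^{2} - 11\right) X{\left(- \frac{3}{6} + \frac{I}{2} \right)} = \left(2^{2} - 11\right) \frac{-3 + \left(- \frac{3}{6} + \frac{2}{2}\right)}{- \frac{3}{6} + \frac{2}{2}} = \left(4 - 11\right) \frac{-3 + \left(\left(-3\right) \frac{1}{6} + 2 \cdot \frac{1}{2}\right)}{\left(-3\right) \frac{1}{6} + 2 \cdot \frac{1}{2}} = - 7 \frac{-3 + \left(- \frac{1}{2} + 1\right)}{- \frac{1}{2} + 1} = - 7 \frac{1}{\frac{1}{2}} \left(-3 + \frac{1}{2}\right) = - 7 \cdot 2 \left(- \frac{5}{2}\right) = \left(-7\right) \left(-5\right) = 35$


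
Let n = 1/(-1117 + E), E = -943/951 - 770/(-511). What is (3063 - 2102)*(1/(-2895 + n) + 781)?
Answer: 168414352503882323/224390708823 ≈ 7.5054e+5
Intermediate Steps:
E = 35771/69423 (E = -943*1/951 - 770*(-1/511) = -943/951 + 110/73 = 35771/69423 ≈ 0.51526)
n = -69423/77509720 (n = 1/(-1117 + 35771/69423) = 1/(-77509720/69423) = -69423/77509720 ≈ -0.00089567)
(3063 - 2102)*(1/(-2895 + n) + 781) = (3063 - 2102)*(1/(-2895 - 69423/77509720) + 781) = 961*(1/(-224390708823/77509720) + 781) = 961*(-77509720/224390708823 + 781) = 961*(175249066081043/224390708823) = 168414352503882323/224390708823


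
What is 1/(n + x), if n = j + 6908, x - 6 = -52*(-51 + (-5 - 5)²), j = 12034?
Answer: 1/16400 ≈ 6.0976e-5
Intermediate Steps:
x = -2542 (x = 6 - 52*(-51 + (-5 - 5)²) = 6 - 52*(-51 + (-10)²) = 6 - 52*(-51 + 100) = 6 - 52*49 = 6 - 2548 = -2542)
n = 18942 (n = 12034 + 6908 = 18942)
1/(n + x) = 1/(18942 - 2542) = 1/16400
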